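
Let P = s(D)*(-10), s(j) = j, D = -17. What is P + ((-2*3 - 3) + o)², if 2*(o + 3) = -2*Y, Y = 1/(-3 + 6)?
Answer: 2899/9 ≈ 322.11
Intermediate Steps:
Y = ⅓ (Y = 1/3 = ⅓ ≈ 0.33333)
o = -10/3 (o = -3 + (-2*⅓)/2 = -3 + (½)*(-⅔) = -3 - ⅓ = -10/3 ≈ -3.3333)
P = 170 (P = -17*(-10) = 170)
P + ((-2*3 - 3) + o)² = 170 + ((-2*3 - 3) - 10/3)² = 170 + ((-6 - 3) - 10/3)² = 170 + (-9 - 10/3)² = 170 + (-37/3)² = 170 + 1369/9 = 2899/9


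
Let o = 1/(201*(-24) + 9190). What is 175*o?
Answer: 175/4366 ≈ 0.040082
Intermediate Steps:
o = 1/4366 (o = 1/(-4824 + 9190) = 1/4366 ≈ 0.00022904)
175*o = 175*(1/4366) = 175/4366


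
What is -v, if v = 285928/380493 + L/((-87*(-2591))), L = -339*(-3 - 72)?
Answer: -24709022167/28589863527 ≈ -0.86426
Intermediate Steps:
L = 25425 (L = -339*(-75) = 25425)
v = 24709022167/28589863527 (v = 285928/380493 + 25425/((-87*(-2591))) = 285928*(1/380493) + 25425/225417 = 285928/380493 + 25425*(1/225417) = 285928/380493 + 8475/75139 = 24709022167/28589863527 ≈ 0.86426)
-v = -1*24709022167/28589863527 = -24709022167/28589863527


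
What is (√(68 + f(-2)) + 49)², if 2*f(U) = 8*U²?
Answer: 2485 + 196*√21 ≈ 3383.2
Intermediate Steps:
f(U) = 4*U² (f(U) = (8*U²)/2 = 4*U²)
(√(68 + f(-2)) + 49)² = (√(68 + 4*(-2)²) + 49)² = (√(68 + 4*4) + 49)² = (√(68 + 16) + 49)² = (√84 + 49)² = (2*√21 + 49)² = (49 + 2*√21)²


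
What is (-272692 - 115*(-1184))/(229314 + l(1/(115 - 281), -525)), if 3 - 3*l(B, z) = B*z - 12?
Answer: -22664312/38066779 ≈ -0.59538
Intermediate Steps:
l(B, z) = 5 - B*z/3 (l(B, z) = 1 - (B*z - 12)/3 = 1 - (-12 + B*z)/3 = 1 + (4 - B*z/3) = 5 - B*z/3)
(-272692 - 115*(-1184))/(229314 + l(1/(115 - 281), -525)) = (-272692 - 115*(-1184))/(229314 + (5 - 1/3*(-525)/(115 - 281))) = (-272692 + 136160)/(229314 + (5 - 1/3*(-525)/(-166))) = -136532/(229314 + (5 - 1/3*(-1/166)*(-525))) = -136532/(229314 + (5 - 175/166)) = -136532/(229314 + 655/166) = -136532/38066779/166 = -136532*166/38066779 = -22664312/38066779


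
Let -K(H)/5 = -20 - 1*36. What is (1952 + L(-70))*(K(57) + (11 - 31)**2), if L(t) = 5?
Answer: 1330760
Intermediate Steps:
K(H) = 280 (K(H) = -5*(-20 - 1*36) = -5*(-20 - 36) = -5*(-56) = 280)
(1952 + L(-70))*(K(57) + (11 - 31)**2) = (1952 + 5)*(280 + (11 - 31)**2) = 1957*(280 + (-20)**2) = 1957*(280 + 400) = 1957*680 = 1330760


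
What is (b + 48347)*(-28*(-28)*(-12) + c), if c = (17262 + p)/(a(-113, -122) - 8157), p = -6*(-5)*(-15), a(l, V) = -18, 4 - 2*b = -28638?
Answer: -1606958173872/2725 ≈ -5.8971e+8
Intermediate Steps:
b = 14321 (b = 2 - ½*(-28638) = 2 + 14319 = 14321)
p = -450 (p = 30*(-15) = -450)
c = -5604/2725 (c = (17262 - 450)/(-18 - 8157) = 16812/(-8175) = 16812*(-1/8175) = -5604/2725 ≈ -2.0565)
(b + 48347)*(-28*(-28)*(-12) + c) = (14321 + 48347)*(-28*(-28)*(-12) - 5604/2725) = 62668*(784*(-12) - 5604/2725) = 62668*(-9408 - 5604/2725) = 62668*(-25642404/2725) = -1606958173872/2725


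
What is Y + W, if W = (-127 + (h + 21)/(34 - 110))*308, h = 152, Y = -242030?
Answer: -5355095/19 ≈ -2.8185e+5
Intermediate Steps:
W = -756525/19 (W = (-127 + (152 + 21)/(34 - 110))*308 = (-127 + 173/(-76))*308 = (-127 + 173*(-1/76))*308 = (-127 - 173/76)*308 = -9825/76*308 = -756525/19 ≈ -39817.)
Y + W = -242030 - 756525/19 = -5355095/19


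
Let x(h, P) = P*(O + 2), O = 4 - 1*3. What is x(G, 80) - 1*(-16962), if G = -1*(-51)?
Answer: 17202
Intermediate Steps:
G = 51
O = 1 (O = 4 - 3 = 1)
x(h, P) = 3*P (x(h, P) = P*(1 + 2) = P*3 = 3*P)
x(G, 80) - 1*(-16962) = 3*80 - 1*(-16962) = 240 + 16962 = 17202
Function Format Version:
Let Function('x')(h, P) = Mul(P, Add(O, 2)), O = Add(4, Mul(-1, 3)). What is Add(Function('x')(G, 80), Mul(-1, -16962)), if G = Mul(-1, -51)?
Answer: 17202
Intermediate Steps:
G = 51
O = 1 (O = Add(4, -3) = 1)
Function('x')(h, P) = Mul(3, P) (Function('x')(h, P) = Mul(P, Add(1, 2)) = Mul(P, 3) = Mul(3, P))
Add(Function('x')(G, 80), Mul(-1, -16962)) = Add(Mul(3, 80), Mul(-1, -16962)) = Add(240, 16962) = 17202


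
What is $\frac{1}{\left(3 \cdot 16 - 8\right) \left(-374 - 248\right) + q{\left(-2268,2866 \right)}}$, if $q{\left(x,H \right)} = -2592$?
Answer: $- \frac{1}{27472} \approx -3.6401 \cdot 10^{-5}$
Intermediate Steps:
$\frac{1}{\left(3 \cdot 16 - 8\right) \left(-374 - 248\right) + q{\left(-2268,2866 \right)}} = \frac{1}{\left(3 \cdot 16 - 8\right) \left(-374 - 248\right) - 2592} = \frac{1}{\left(48 - 8\right) \left(-374 + \left(-669 + 421\right)\right) - 2592} = \frac{1}{40 \left(-374 - 248\right) - 2592} = \frac{1}{40 \left(-622\right) - 2592} = \frac{1}{-24880 - 2592} = \frac{1}{-27472} = - \frac{1}{27472}$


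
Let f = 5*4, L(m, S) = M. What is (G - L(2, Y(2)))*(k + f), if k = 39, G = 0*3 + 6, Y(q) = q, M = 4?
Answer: 118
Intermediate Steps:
L(m, S) = 4
f = 20
G = 6 (G = 0 + 6 = 6)
(G - L(2, Y(2)))*(k + f) = (6 - 1*4)*(39 + 20) = (6 - 4)*59 = 2*59 = 118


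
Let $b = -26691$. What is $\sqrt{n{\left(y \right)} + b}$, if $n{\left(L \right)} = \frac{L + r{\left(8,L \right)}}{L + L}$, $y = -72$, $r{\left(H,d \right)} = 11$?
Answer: $\frac{i \sqrt{3843443}}{12} \approx 163.37 i$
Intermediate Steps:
$n{\left(L \right)} = \frac{11 + L}{2 L}$ ($n{\left(L \right)} = \frac{L + 11}{L + L} = \frac{11 + L}{2 L}$)
$\sqrt{n{\left(y \right)} + b} = \sqrt{\frac{11 - 72}{2 \left(-72\right)} - 26691} = \sqrt{\frac{1}{2} \left(- \frac{1}{72}\right) \left(-61\right) - 26691} = \sqrt{\frac{61}{144} - 26691} = \sqrt{- \frac{3843443}{144}} = \frac{i \sqrt{3843443}}{12}$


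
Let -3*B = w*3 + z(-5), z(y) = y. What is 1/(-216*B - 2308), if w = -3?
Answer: -1/3316 ≈ -0.00030157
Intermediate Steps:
B = 14/3 (B = -(-3*3 - 5)/3 = -(-9 - 5)/3 = -⅓*(-14) = 14/3 ≈ 4.6667)
1/(-216*B - 2308) = 1/(-216*14/3 - 2308) = 1/(-1008 - 2308) = 1/(-3316) = -1/3316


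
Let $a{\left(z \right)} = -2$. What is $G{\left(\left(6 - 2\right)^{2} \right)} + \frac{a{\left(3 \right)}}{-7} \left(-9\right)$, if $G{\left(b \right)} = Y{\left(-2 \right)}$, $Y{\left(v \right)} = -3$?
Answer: $- \frac{39}{7} \approx -5.5714$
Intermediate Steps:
$G{\left(b \right)} = -3$
$G{\left(\left(6 - 2\right)^{2} \right)} + \frac{a{\left(3 \right)}}{-7} \left(-9\right) = -3 + - \frac{2}{-7} \left(-9\right) = -3 + \left(-2\right) \left(- \frac{1}{7}\right) \left(-9\right) = -3 + \frac{2}{7} \left(-9\right) = -3 - \frac{18}{7} = - \frac{39}{7}$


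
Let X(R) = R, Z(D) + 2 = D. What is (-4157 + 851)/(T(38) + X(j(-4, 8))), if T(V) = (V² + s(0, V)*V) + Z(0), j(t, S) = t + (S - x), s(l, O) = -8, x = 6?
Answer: -1653/568 ≈ -2.9102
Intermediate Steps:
Z(D) = -2 + D
j(t, S) = -6 + S + t (j(t, S) = t + (S - 1*6) = t + (S - 6) = t + (-6 + S) = -6 + S + t)
T(V) = -2 + V² - 8*V (T(V) = (V² - 8*V) + (-2 + 0) = (V² - 8*V) - 2 = -2 + V² - 8*V)
(-4157 + 851)/(T(38) + X(j(-4, 8))) = (-4157 + 851)/((-2 + 38² - 8*38) + (-6 + 8 - 4)) = -3306/((-2 + 1444 - 304) - 2) = -3306/(1138 - 2) = -3306/1136 = -3306*1/1136 = -1653/568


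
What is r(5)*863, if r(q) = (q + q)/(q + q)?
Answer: 863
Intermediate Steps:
r(q) = 1 (r(q) = (2*q)/((2*q)) = (2*q)*(1/(2*q)) = 1)
r(5)*863 = 1*863 = 863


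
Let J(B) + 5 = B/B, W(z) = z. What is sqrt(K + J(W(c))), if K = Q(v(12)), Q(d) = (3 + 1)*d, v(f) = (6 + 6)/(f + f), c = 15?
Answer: I*sqrt(2) ≈ 1.4142*I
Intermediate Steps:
v(f) = 6/f (v(f) = 12/((2*f)) = 12*(1/(2*f)) = 6/f)
Q(d) = 4*d
K = 2 (K = 4*(6/12) = 4*(6*(1/12)) = 4*(1/2) = 2)
J(B) = -4 (J(B) = -5 + B/B = -5 + 1 = -4)
sqrt(K + J(W(c))) = sqrt(2 - 4) = sqrt(-2) = I*sqrt(2)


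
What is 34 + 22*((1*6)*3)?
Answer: 430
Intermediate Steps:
34 + 22*((1*6)*3) = 34 + 22*(6*3) = 34 + 22*18 = 34 + 396 = 430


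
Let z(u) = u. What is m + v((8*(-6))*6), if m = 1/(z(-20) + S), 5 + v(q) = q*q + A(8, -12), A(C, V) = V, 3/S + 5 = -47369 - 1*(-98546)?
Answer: 84870508927/1023437 ≈ 82927.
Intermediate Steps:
S = 3/51172 (S = 3/(-5 + (-47369 - 1*(-98546))) = 3/(-5 + (-47369 + 98546)) = 3/(-5 + 51177) = 3/51172 ≈ 5.8626e-5)
v(q) = -17 + q**2 (v(q) = -5 + (q*q - 12) = -5 + (q**2 - 12) = -5 + (-12 + q**2) = -17 + q**2)
m = -51172/1023437 (m = 1/(-20 + 3/51172) = 1/(-1023437/51172) = -51172/1023437 ≈ -0.050000)
m + v((8*(-6))*6) = -51172/1023437 + (-17 + ((8*(-6))*6)**2) = -51172/1023437 + (-17 + (-48*6)**2) = -51172/1023437 + (-17 + (-288)**2) = -51172/1023437 + (-17 + 82944) = -51172/1023437 + 82927 = 84870508927/1023437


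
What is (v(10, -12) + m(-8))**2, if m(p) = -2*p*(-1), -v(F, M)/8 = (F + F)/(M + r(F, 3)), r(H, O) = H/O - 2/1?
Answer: 1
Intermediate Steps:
r(H, O) = -2 + H/O (r(H, O) = H/O - 2*1 = H/O - 2 = -2 + H/O)
v(F, M) = -16*F/(-2 + M + F/3) (v(F, M) = -8*(F + F)/(M + (-2 + F/3)) = -8*2*F/(M + (-2 + F*(1/3))) = -8*2*F/(M + (-2 + F/3)) = -8*2*F/(-2 + M + F/3) = -16*F/(-2 + M + F/3))
m(p) = 2*p
(v(10, -12) + m(-8))**2 = (-48*10/(-6 + 10 + 3*(-12)) + 2*(-8))**2 = (-48*10/(-6 + 10 - 36) - 16)**2 = (-48*10/(-32) - 16)**2 = (-48*10*(-1/32) - 16)**2 = (15 - 16)**2 = (-1)**2 = 1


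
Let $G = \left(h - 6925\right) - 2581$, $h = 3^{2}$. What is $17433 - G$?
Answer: $26930$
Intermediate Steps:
$h = 9$
$G = -9497$ ($G = \left(9 - 6925\right) - 2581 = -6916 - 2581 = -9497$)
$17433 - G = 17433 - -9497 = 17433 + 9497 = 26930$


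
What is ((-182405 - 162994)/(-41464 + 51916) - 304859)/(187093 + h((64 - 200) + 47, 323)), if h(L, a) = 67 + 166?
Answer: -1062243889/652643784 ≈ -1.6276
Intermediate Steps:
h(L, a) = 233
((-182405 - 162994)/(-41464 + 51916) - 304859)/(187093 + h((64 - 200) + 47, 323)) = ((-182405 - 162994)/(-41464 + 51916) - 304859)/(187093 + 233) = (-345399/10452 - 304859)/187326 = (-345399*1/10452 - 304859)*(1/187326) = (-115133/3484 - 304859)*(1/187326) = -1062243889/3484*1/187326 = -1062243889/652643784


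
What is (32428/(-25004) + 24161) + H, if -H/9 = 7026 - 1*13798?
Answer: 532008252/6251 ≈ 85108.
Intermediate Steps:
H = 60948 (H = -9*(7026 - 1*13798) = -9*(7026 - 13798) = -9*(-6772) = 60948)
(32428/(-25004) + 24161) + H = (32428/(-25004) + 24161) + 60948 = (32428*(-1/25004) + 24161) + 60948 = (-8107/6251 + 24161) + 60948 = 151022304/6251 + 60948 = 532008252/6251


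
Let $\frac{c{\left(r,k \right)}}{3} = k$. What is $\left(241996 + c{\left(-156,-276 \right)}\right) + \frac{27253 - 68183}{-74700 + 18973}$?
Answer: $\frac{13439610066}{55727} \approx 2.4117 \cdot 10^{5}$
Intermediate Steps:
$c{\left(r,k \right)} = 3 k$
$\left(241996 + c{\left(-156,-276 \right)}\right) + \frac{27253 - 68183}{-74700 + 18973} = \left(241996 + 3 \left(-276\right)\right) + \frac{27253 - 68183}{-74700 + 18973} = \left(241996 - 828\right) - \frac{40930}{-55727} = 241168 - - \frac{40930}{55727} = 241168 + \frac{40930}{55727} = \frac{13439610066}{55727}$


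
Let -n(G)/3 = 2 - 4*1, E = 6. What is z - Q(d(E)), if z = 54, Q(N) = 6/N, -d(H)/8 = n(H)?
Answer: 433/8 ≈ 54.125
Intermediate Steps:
n(G) = 6 (n(G) = -3*(2 - 4*1) = -3*(2 - 4) = -3*(-2) = 6)
d(H) = -48 (d(H) = -8*6 = -48)
z - Q(d(E)) = 54 - 6/(-48) = 54 - 6*(-1)/48 = 54 - 1*(-⅛) = 54 + ⅛ = 433/8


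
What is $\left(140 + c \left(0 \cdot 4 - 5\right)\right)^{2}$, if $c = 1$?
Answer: $18225$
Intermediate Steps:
$\left(140 + c \left(0 \cdot 4 - 5\right)\right)^{2} = \left(140 + 1 \left(0 \cdot 4 - 5\right)\right)^{2} = \left(140 + 1 \left(0 - 5\right)\right)^{2} = \left(140 + 1 \left(-5\right)\right)^{2} = \left(140 - 5\right)^{2} = 135^{2} = 18225$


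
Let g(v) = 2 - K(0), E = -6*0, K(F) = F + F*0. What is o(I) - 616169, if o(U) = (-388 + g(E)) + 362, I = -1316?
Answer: -616193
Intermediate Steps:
K(F) = F (K(F) = F + 0 = F)
E = 0
g(v) = 2 (g(v) = 2 - 1*0 = 2 + 0 = 2)
o(U) = -24 (o(U) = (-388 + 2) + 362 = -386 + 362 = -24)
o(I) - 616169 = -24 - 616169 = -616193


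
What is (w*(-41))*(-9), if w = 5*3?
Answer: 5535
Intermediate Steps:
w = 15
(w*(-41))*(-9) = (15*(-41))*(-9) = -615*(-9) = 5535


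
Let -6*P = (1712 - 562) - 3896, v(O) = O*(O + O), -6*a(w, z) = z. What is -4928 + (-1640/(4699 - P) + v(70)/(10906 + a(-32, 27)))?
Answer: -341747600394/69355343 ≈ -4927.5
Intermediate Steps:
a(w, z) = -z/6
v(O) = 2*O² (v(O) = O*(2*O) = 2*O²)
P = 1373/3 (P = -((1712 - 562) - 3896)/6 = -(1150 - 3896)/6 = -⅙*(-2746) = 1373/3 ≈ 457.67)
-4928 + (-1640/(4699 - P) + v(70)/(10906 + a(-32, 27))) = -4928 + (-1640/(4699 - 1*1373/3) + (2*70²)/(10906 - ⅙*27)) = -4928 + (-1640/(4699 - 1373/3) + (2*4900)/(10906 - 9/2)) = -4928 + (-1640/12724/3 + 9800/(21803/2)) = -4928 + (-1640*3/12724 + 9800*(2/21803)) = -4928 + (-1230/3181 + 19600/21803) = -4928 + 35529910/69355343 = -341747600394/69355343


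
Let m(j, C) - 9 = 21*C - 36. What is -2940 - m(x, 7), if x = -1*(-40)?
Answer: -3060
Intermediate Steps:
x = 40
m(j, C) = -27 + 21*C (m(j, C) = 9 + (21*C - 36) = 9 + (-36 + 21*C) = -27 + 21*C)
-2940 - m(x, 7) = -2940 - (-27 + 21*7) = -2940 - (-27 + 147) = -2940 - 1*120 = -2940 - 120 = -3060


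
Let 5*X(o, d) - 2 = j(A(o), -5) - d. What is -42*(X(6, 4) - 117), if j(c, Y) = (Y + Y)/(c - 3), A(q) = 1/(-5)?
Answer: 98091/20 ≈ 4904.5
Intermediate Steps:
A(q) = -1/5 (A(q) = 1*(-1/5) = -1/5)
j(c, Y) = 2*Y/(-3 + c) (j(c, Y) = (2*Y)/(-3 + c) = 2*Y/(-3 + c))
X(o, d) = 41/40 - d/5 (X(o, d) = 2/5 + (2*(-5)/(-3 - 1/5) - d)/5 = 2/5 + (2*(-5)/(-16/5) - d)/5 = 2/5 + (2*(-5)*(-5/16) - d)/5 = 2/5 + (25/8 - d)/5 = 2/5 + (5/8 - d/5) = 41/40 - d/5)
-42*(X(6, 4) - 117) = -42*((41/40 - 1/5*4) - 117) = -42*((41/40 - 4/5) - 117) = -42*(9/40 - 117) = -42*(-4671/40) = 98091/20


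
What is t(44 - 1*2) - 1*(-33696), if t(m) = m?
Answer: 33738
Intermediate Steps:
t(44 - 1*2) - 1*(-33696) = (44 - 1*2) - 1*(-33696) = (44 - 2) + 33696 = 42 + 33696 = 33738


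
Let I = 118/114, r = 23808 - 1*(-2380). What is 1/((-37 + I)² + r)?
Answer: 3249/89287312 ≈ 3.6388e-5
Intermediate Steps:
r = 26188 (r = 23808 + 2380 = 26188)
I = 59/57 (I = 118*(1/114) = 59/57 ≈ 1.0351)
1/((-37 + I)² + r) = 1/((-37 + 59/57)² + 26188) = 1/((-2050/57)² + 26188) = 1/(4202500/3249 + 26188) = 1/(89287312/3249) = 3249/89287312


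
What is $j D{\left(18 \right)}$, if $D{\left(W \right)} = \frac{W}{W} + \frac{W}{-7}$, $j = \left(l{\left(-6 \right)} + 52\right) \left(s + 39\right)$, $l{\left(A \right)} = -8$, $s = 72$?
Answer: $- \frac{53724}{7} \approx -7674.9$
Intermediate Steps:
$j = 4884$ ($j = \left(-8 + 52\right) \left(72 + 39\right) = 44 \cdot 111 = 4884$)
$D{\left(W \right)} = 1 - \frac{W}{7}$ ($D{\left(W \right)} = 1 + W \left(- \frac{1}{7}\right) = 1 - \frac{W}{7}$)
$j D{\left(18 \right)} = 4884 \left(1 - \frac{18}{7}\right) = 4884 \left(- \frac{11}{7}\right) = - \frac{53724}{7}$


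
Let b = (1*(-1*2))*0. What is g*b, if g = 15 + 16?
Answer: 0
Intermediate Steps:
b = 0 (b = (1*(-2))*0 = -2*0 = 0)
g = 31
g*b = 31*0 = 0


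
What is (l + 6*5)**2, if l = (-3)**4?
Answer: 12321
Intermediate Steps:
l = 81
(l + 6*5)**2 = (81 + 6*5)**2 = (81 + 30)**2 = 111**2 = 12321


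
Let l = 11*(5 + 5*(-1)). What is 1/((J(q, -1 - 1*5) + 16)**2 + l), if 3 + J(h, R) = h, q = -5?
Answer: 1/64 ≈ 0.015625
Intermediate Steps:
J(h, R) = -3 + h
l = 0 (l = 11*(5 - 5) = 11*0 = 0)
1/((J(q, -1 - 1*5) + 16)**2 + l) = 1/(((-3 - 5) + 16)**2 + 0) = 1/((-8 + 16)**2 + 0) = 1/(8**2 + 0) = 1/(64 + 0) = 1/64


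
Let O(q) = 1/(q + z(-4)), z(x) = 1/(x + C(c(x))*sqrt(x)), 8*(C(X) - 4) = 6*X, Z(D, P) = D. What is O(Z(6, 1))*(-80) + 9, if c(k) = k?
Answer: -3223/673 - 160*I/673 ≈ -4.789 - 0.23774*I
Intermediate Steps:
C(X) = 4 + 3*X/4 (C(X) = 4 + (6*X)/8 = 4 + 3*X/4)
z(x) = 1/(x + sqrt(x)*(4 + 3*x/4)) (z(x) = 1/(x + (4 + 3*x/4)*sqrt(x)) = 1/(x + sqrt(x)*(4 + 3*x/4)))
O(q) = 1/(q + (-16 - 8*I)/80) (O(q) = 1/(q + 4/(4*(-4) + sqrt(-4)*(16 + 3*(-4)))) = 1/(q + 4/(-16 + (2*I)*(16 - 12))) = 1/(q + 4/(-16 + (2*I)*4)) = 1/(q + 4/(-16 + 8*I)) = 1/(q + 4*((-16 - 8*I)/320)) = 1/(q + (-16 - 8*I)/80))
O(Z(6, 1))*(-80) + 9 = (10/(-2 - I + 10*6))*(-80) + 9 = (10/(-2 - I + 60))*(-80) + 9 = (10/(58 - I))*(-80) + 9 = (10*((58 + I)/3365))*(-80) + 9 = (2*(58 + I)/673)*(-80) + 9 = -160*(58 + I)/673 + 9 = 9 - 160*(58 + I)/673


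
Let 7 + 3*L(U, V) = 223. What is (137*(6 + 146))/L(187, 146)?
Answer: 2603/9 ≈ 289.22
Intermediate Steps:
L(U, V) = 72 (L(U, V) = -7/3 + (1/3)*223 = -7/3 + 223/3 = 72)
(137*(6 + 146))/L(187, 146) = (137*(6 + 146))/72 = (137*152)*(1/72) = 20824*(1/72) = 2603/9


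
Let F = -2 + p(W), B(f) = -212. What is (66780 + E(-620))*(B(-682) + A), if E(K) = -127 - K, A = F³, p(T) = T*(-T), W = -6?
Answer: -3705665932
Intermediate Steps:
p(T) = -T²
F = -38 (F = -2 - 1*(-6)² = -2 - 1*36 = -2 - 36 = -38)
A = -54872 (A = (-38)³ = -54872)
(66780 + E(-620))*(B(-682) + A) = (66780 + (-127 - 1*(-620)))*(-212 - 54872) = (66780 + (-127 + 620))*(-55084) = (66780 + 493)*(-55084) = 67273*(-55084) = -3705665932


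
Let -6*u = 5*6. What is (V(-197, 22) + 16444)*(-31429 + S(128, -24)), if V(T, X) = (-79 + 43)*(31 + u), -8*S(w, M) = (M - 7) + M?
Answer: -974588629/2 ≈ -4.8729e+8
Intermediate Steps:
u = -5 (u = -5*6/6 = -⅙*30 = -5)
S(w, M) = 7/8 - M/4 (S(w, M) = -((M - 7) + M)/8 = -((-7 + M) + M)/8 = -(-7 + 2*M)/8 = 7/8 - M/4)
V(T, X) = -936 (V(T, X) = (-79 + 43)*(31 - 5) = -36*26 = -936)
(V(-197, 22) + 16444)*(-31429 + S(128, -24)) = (-936 + 16444)*(-31429 + (7/8 - ¼*(-24))) = 15508*(-31429 + (7/8 + 6)) = 15508*(-31429 + 55/8) = 15508*(-251377/8) = -974588629/2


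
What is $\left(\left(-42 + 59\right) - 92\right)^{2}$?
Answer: $5625$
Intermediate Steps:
$\left(\left(-42 + 59\right) - 92\right)^{2} = \left(17 - 92\right)^{2} = \left(-75\right)^{2} = 5625$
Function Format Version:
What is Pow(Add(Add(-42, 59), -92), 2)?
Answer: 5625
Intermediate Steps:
Pow(Add(Add(-42, 59), -92), 2) = Pow(Add(17, -92), 2) = Pow(-75, 2) = 5625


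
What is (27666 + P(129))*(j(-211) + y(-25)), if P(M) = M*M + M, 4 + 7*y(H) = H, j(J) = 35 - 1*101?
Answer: -3116868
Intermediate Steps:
j(J) = -66 (j(J) = 35 - 101 = -66)
y(H) = -4/7 + H/7
P(M) = M + M² (P(M) = M² + M = M + M²)
(27666 + P(129))*(j(-211) + y(-25)) = (27666 + 129*(1 + 129))*(-66 + (-4/7 + (⅐)*(-25))) = (27666 + 129*130)*(-66 + (-4/7 - 25/7)) = (27666 + 16770)*(-66 - 29/7) = 44436*(-491/7) = -3116868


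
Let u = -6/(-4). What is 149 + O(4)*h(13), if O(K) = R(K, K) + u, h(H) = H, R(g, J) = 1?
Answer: 363/2 ≈ 181.50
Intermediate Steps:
u = 3/2 (u = -6*(-¼) = 3/2 ≈ 1.5000)
O(K) = 5/2 (O(K) = 1 + 3/2 = 5/2)
149 + O(4)*h(13) = 149 + (5/2)*13 = 149 + 65/2 = 363/2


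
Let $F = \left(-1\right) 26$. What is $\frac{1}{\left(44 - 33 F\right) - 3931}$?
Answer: $- \frac{1}{3029} \approx -0.00033014$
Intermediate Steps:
$F = -26$
$\frac{1}{\left(44 - 33 F\right) - 3931} = \frac{1}{\left(44 - -858\right) - 3931} = \frac{1}{\left(44 + 858\right) - 3931} = \frac{1}{902 - 3931} = \frac{1}{-3029} = - \frac{1}{3029}$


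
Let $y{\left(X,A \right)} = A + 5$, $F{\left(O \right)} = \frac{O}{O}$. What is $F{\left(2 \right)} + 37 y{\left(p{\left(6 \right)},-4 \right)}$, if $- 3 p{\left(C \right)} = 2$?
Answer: $38$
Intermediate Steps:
$F{\left(O \right)} = 1$
$p{\left(C \right)} = - \frac{2}{3}$ ($p{\left(C \right)} = \left(- \frac{1}{3}\right) 2 = - \frac{2}{3}$)
$y{\left(X,A \right)} = 5 + A$
$F{\left(2 \right)} + 37 y{\left(p{\left(6 \right)},-4 \right)} = 1 + 37 \left(5 - 4\right) = 1 + 37 \cdot 1 = 1 + 37 = 38$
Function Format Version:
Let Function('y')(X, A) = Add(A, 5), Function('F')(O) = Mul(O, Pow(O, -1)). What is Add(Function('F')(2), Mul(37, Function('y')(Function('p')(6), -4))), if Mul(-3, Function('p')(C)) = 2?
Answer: 38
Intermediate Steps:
Function('F')(O) = 1
Function('p')(C) = Rational(-2, 3) (Function('p')(C) = Mul(Rational(-1, 3), 2) = Rational(-2, 3))
Function('y')(X, A) = Add(5, A)
Add(Function('F')(2), Mul(37, Function('y')(Function('p')(6), -4))) = Add(1, Mul(37, Add(5, -4))) = Add(1, Mul(37, 1)) = Add(1, 37) = 38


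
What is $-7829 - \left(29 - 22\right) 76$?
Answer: $-8361$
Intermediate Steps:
$-7829 - \left(29 - 22\right) 76 = -7829 - 7 \cdot 76 = -7829 - 532 = -8361$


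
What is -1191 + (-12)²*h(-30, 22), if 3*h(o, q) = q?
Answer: -135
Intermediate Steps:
h(o, q) = q/3
-1191 + (-12)²*h(-30, 22) = -1191 + (-12)²*((⅓)*22) = -1191 + 144*(22/3) = -1191 + 1056 = -135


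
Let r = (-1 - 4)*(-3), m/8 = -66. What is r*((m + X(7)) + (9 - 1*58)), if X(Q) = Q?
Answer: -8550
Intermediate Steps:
m = -528 (m = 8*(-66) = -528)
r = 15 (r = -5*(-3) = 15)
r*((m + X(7)) + (9 - 1*58)) = 15*((-528 + 7) + (9 - 1*58)) = 15*(-521 + (9 - 58)) = 15*(-521 - 49) = 15*(-570) = -8550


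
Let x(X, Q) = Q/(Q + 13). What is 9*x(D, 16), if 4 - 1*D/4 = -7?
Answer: 144/29 ≈ 4.9655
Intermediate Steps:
D = 44 (D = 16 - 4*(-7) = 16 + 28 = 44)
x(X, Q) = Q/(13 + Q)
9*x(D, 16) = 9*(16/(13 + 16)) = 9*(16/29) = 144/29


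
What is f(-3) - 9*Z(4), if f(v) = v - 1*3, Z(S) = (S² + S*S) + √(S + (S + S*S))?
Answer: -294 - 18*√6 ≈ -338.09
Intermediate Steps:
Z(S) = √(S² + 2*S) + 2*S² (Z(S) = (S² + S²) + √(S + (S + S²)) = 2*S² + √(S² + 2*S) = √(S² + 2*S) + 2*S²)
f(v) = -3 + v (f(v) = v - 3 = -3 + v)
f(-3) - 9*Z(4) = (-3 - 3) - 9*(√(4*(2 + 4)) + 2*4²) = -6 - 9*(√(4*6) + 2*16) = -6 - 9*(√24 + 32) = -6 - 9*(2*√6 + 32) = -6 - 9*(32 + 2*√6) = -6 + (-288 - 18*√6) = -294 - 18*√6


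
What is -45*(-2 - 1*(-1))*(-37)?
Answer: -1665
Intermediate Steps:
-45*(-2 - 1*(-1))*(-37) = -45*(-2 + 1)*(-37) = -45*(-1)*(-37) = 45*(-37) = -1665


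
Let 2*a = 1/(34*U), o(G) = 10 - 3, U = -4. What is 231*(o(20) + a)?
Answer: 439593/272 ≈ 1616.2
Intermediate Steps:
o(G) = 7
a = -1/272 (a = 1/(2*((34*(-4)))) = (1/2)/(-136) = (1/2)*(-1/136) = -1/272 ≈ -0.0036765)
231*(o(20) + a) = 231*(7 - 1/272) = 231*(1903/272) = 439593/272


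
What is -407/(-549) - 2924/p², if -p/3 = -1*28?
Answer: 3909/11956 ≈ 0.32695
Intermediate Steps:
p = 84 (p = -(-3)*28 = -3*(-28) = 84)
-407/(-549) - 2924/p² = -407/(-549) - 2924/(84²) = -407*(-1/549) - 2924/7056 = 407/549 - 2924*1/7056 = 407/549 - 731/1764 = 3909/11956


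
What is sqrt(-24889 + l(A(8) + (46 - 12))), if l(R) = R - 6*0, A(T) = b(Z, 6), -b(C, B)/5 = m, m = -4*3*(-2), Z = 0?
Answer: 15*I*sqrt(111) ≈ 158.03*I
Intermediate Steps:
m = 24 (m = -12*(-2) = 24)
b(C, B) = -120 (b(C, B) = -5*24 = -120)
A(T) = -120
l(R) = R (l(R) = R + 0 = R)
sqrt(-24889 + l(A(8) + (46 - 12))) = sqrt(-24889 + (-120 + (46 - 12))) = sqrt(-24889 + (-120 + 34)) = sqrt(-24889 - 86) = sqrt(-24975) = 15*I*sqrt(111)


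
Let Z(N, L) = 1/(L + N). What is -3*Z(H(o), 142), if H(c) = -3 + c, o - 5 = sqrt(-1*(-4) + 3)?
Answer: -432/20729 + 3*sqrt(7)/20729 ≈ -0.020457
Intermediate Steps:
o = 5 + sqrt(7) (o = 5 + sqrt(-1*(-4) + 3) = 5 + sqrt(4 + 3) = 5 + sqrt(7) ≈ 7.6458)
-3*Z(H(o), 142) = -3/(142 + (-3 + (5 + sqrt(7)))) = -3/(142 + (2 + sqrt(7))) = -3/(144 + sqrt(7))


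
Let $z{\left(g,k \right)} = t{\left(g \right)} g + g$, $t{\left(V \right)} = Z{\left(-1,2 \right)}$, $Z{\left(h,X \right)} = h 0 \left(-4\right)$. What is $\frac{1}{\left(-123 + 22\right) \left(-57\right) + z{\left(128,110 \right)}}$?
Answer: $\frac{1}{5885} \approx 0.00016992$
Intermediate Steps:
$Z{\left(h,X \right)} = 0$ ($Z{\left(h,X \right)} = 0 \left(-4\right) = 0$)
$t{\left(V \right)} = 0$
$z{\left(g,k \right)} = g$ ($z{\left(g,k \right)} = 0 g + g = 0 + g = g$)
$\frac{1}{\left(-123 + 22\right) \left(-57\right) + z{\left(128,110 \right)}} = \frac{1}{\left(-123 + 22\right) \left(-57\right) + 128} = \frac{1}{\left(-101\right) \left(-57\right) + 128} = \frac{1}{5757 + 128} = \frac{1}{5885}$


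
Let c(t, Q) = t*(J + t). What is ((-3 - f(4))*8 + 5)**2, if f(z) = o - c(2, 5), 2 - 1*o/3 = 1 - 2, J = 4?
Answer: 25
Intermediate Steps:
c(t, Q) = t*(4 + t)
o = 9 (o = 6 - 3*(1 - 2) = 6 - 3*(-1) = 6 + 3 = 9)
f(z) = -3 (f(z) = 9 - 2*(4 + 2) = 9 - 2*6 = 9 - 1*12 = 9 - 12 = -3)
((-3 - f(4))*8 + 5)**2 = ((-3 - 1*(-3))*8 + 5)**2 = ((-3 + 3)*8 + 5)**2 = (0*8 + 5)**2 = (0 + 5)**2 = 5**2 = 25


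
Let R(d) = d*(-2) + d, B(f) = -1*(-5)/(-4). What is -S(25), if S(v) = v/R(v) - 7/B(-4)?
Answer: -23/5 ≈ -4.6000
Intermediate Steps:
B(f) = -5/4 (B(f) = 5*(-¼) = -5/4)
R(d) = -d (R(d) = -2*d + d = -d)
S(v) = 23/5 (S(v) = v/((-v)) - 7/(-5/4) = v*(-1/v) - 7*(-⅘) = -1 + 28/5 = 23/5)
-S(25) = -1*23/5 = -23/5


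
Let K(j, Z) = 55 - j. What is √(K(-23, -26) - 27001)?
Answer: I*√26923 ≈ 164.08*I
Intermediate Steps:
√(K(-23, -26) - 27001) = √((55 - 1*(-23)) - 27001) = √((55 + 23) - 27001) = √(78 - 27001) = √(-26923) = I*√26923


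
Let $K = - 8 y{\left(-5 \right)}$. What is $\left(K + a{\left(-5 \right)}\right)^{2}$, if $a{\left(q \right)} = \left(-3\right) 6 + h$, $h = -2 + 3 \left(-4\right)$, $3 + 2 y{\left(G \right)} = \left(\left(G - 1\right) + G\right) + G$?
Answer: $1936$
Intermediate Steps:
$y{\left(G \right)} = -2 + \frac{3 G}{2}$ ($y{\left(G \right)} = - \frac{3}{2} + \frac{\left(\left(G - 1\right) + G\right) + G}{2} = - \frac{3}{2} + \frac{\left(\left(-1 + G\right) + G\right) + G}{2} = - \frac{3}{2} + \frac{\left(-1 + 2 G\right) + G}{2} = - \frac{3}{2} + \frac{-1 + 3 G}{2} = - \frac{3}{2} + \left(- \frac{1}{2} + \frac{3 G}{2}\right) = -2 + \frac{3 G}{2}$)
$h = -14$ ($h = -2 - 12 = -14$)
$K = 76$ ($K = - 8 \left(-2 + \frac{3}{2} \left(-5\right)\right) = - 8 \left(-2 - \frac{15}{2}\right) = \left(-8\right) \left(- \frac{19}{2}\right) = 76$)
$a{\left(q \right)} = -32$ ($a{\left(q \right)} = \left(-3\right) 6 - 14 = -18 - 14 = -32$)
$\left(K + a{\left(-5 \right)}\right)^{2} = \left(76 - 32\right)^{2} = 44^{2} = 1936$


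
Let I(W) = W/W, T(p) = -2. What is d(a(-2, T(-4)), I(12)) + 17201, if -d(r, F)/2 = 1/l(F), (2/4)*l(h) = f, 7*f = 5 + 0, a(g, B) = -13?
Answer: 85998/5 ≈ 17200.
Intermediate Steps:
f = 5/7 (f = (5 + 0)/7 = (⅐)*5 = 5/7 ≈ 0.71429)
l(h) = 10/7 (l(h) = 2*(5/7) = 10/7)
I(W) = 1
d(r, F) = -7/5 (d(r, F) = -2/10/7 = -2*7/10 = -7/5)
d(a(-2, T(-4)), I(12)) + 17201 = -7/5 + 17201 = 85998/5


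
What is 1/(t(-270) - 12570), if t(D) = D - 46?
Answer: -1/12886 ≈ -7.7604e-5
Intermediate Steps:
t(D) = -46 + D
1/(t(-270) - 12570) = 1/((-46 - 270) - 12570) = 1/(-316 - 12570) = 1/(-12886) = -1/12886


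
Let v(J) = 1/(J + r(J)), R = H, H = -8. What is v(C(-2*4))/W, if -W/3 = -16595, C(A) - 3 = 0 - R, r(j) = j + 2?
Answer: 1/1194840 ≈ 8.3693e-7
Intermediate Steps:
R = -8
r(j) = 2 + j
C(A) = 11 (C(A) = 3 + (0 - 1*(-8)) = 3 + (0 + 8) = 3 + 8 = 11)
v(J) = 1/(2 + 2*J) (v(J) = 1/(J + (2 + J)) = 1/(2 + 2*J))
W = 49785 (W = -3*(-16595) = 49785)
v(C(-2*4))/W = (1/(2*(1 + 11)))/49785 = ((½)/12)*(1/49785) = ((½)*(1/12))*(1/49785) = (1/24)*(1/49785) = 1/1194840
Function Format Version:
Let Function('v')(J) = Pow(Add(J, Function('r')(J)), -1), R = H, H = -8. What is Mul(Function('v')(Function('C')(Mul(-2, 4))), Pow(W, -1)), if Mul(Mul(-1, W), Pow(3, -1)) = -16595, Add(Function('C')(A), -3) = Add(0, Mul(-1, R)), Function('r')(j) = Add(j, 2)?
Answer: Rational(1, 1194840) ≈ 8.3693e-7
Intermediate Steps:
R = -8
Function('r')(j) = Add(2, j)
Function('C')(A) = 11 (Function('C')(A) = Add(3, Add(0, Mul(-1, -8))) = Add(3, Add(0, 8)) = Add(3, 8) = 11)
Function('v')(J) = Pow(Add(2, Mul(2, J)), -1) (Function('v')(J) = Pow(Add(J, Add(2, J)), -1) = Pow(Add(2, Mul(2, J)), -1))
W = 49785 (W = Mul(-3, -16595) = 49785)
Mul(Function('v')(Function('C')(Mul(-2, 4))), Pow(W, -1)) = Mul(Mul(Rational(1, 2), Pow(Add(1, 11), -1)), Pow(49785, -1)) = Mul(Mul(Rational(1, 2), Pow(12, -1)), Rational(1, 49785)) = Mul(Mul(Rational(1, 2), Rational(1, 12)), Rational(1, 49785)) = Mul(Rational(1, 24), Rational(1, 49785)) = Rational(1, 1194840)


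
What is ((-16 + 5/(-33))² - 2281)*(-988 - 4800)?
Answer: 12733136960/1089 ≈ 1.1693e+7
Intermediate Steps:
((-16 + 5/(-33))² - 2281)*(-988 - 4800) = ((-16 + 5*(-1/33))² - 2281)*(-5788) = ((-16 - 5/33)² - 2281)*(-5788) = ((-533/33)² - 2281)*(-5788) = (284089/1089 - 2281)*(-5788) = -2199920/1089*(-5788) = 12733136960/1089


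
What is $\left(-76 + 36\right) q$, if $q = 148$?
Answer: $-5920$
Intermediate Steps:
$\left(-76 + 36\right) q = \left(-76 + 36\right) 148 = \left(-40\right) 148 = -5920$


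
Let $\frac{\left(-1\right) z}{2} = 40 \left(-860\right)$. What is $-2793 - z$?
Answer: $-71593$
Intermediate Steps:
$z = 68800$ ($z = - 2 \cdot 40 \left(-860\right) = \left(-2\right) \left(-34400\right) = 68800$)
$-2793 - z = -2793 - 68800 = -71593$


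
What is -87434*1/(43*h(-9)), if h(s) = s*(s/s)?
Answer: 87434/387 ≈ 225.93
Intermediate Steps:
h(s) = s (h(s) = s*1 = s)
-87434*1/(43*h(-9)) = -87434/((-9*43)) = -87434/(-387) = -87434*(-1/387) = 87434/387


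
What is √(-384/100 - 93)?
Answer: 3*I*√269/5 ≈ 9.8407*I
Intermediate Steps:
√(-384/100 - 93) = √(-384*1/100 - 93) = √(-96/25 - 93) = √(-2421/25) = 3*I*√269/5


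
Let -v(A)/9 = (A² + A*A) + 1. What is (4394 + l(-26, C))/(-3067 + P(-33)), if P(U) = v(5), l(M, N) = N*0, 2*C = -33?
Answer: -2197/1763 ≈ -1.2462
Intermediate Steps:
C = -33/2 (C = (½)*(-33) = -33/2 ≈ -16.500)
v(A) = -9 - 18*A² (v(A) = -9*((A² + A*A) + 1) = -9*((A² + A²) + 1) = -9*(2*A² + 1) = -9*(1 + 2*A²) = -9 - 18*A²)
l(M, N) = 0
P(U) = -459 (P(U) = -9 - 18*5² = -9 - 18*25 = -9 - 450 = -459)
(4394 + l(-26, C))/(-3067 + P(-33)) = (4394 + 0)/(-3067 - 459) = 4394/(-3526) = 4394*(-1/3526) = -2197/1763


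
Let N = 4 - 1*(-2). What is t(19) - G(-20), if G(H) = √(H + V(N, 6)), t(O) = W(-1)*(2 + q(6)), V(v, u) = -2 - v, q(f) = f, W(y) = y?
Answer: -8 - 2*I*√7 ≈ -8.0 - 5.2915*I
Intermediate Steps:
N = 6 (N = 4 + 2 = 6)
t(O) = -8 (t(O) = -(2 + 6) = -1*8 = -8)
G(H) = √(-8 + H) (G(H) = √(H + (-2 - 1*6)) = √(H + (-2 - 6)) = √(H - 8) = √(-8 + H))
t(19) - G(-20) = -8 - √(-8 - 20) = -8 - √(-28) = -8 - 2*I*√7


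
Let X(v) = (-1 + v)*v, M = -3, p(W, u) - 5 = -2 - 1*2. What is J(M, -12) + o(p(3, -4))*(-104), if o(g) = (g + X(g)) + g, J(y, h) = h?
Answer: -220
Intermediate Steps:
p(W, u) = 1 (p(W, u) = 5 + (-2 - 1*2) = 5 + (-2 - 2) = 5 - 4 = 1)
X(v) = v*(-1 + v)
o(g) = 2*g + g*(-1 + g) (o(g) = (g + g*(-1 + g)) + g = 2*g + g*(-1 + g))
J(M, -12) + o(p(3, -4))*(-104) = -12 + (1*(1 + 1))*(-104) = -12 + (1*2)*(-104) = -12 + 2*(-104) = -12 - 208 = -220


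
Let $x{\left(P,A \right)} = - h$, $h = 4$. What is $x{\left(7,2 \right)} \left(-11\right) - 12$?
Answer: $32$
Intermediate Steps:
$x{\left(P,A \right)} = -4$ ($x{\left(P,A \right)} = \left(-1\right) 4 = -4$)
$x{\left(7,2 \right)} \left(-11\right) - 12 = \left(-4\right) \left(-11\right) - 12 = 44 - 12 = 32$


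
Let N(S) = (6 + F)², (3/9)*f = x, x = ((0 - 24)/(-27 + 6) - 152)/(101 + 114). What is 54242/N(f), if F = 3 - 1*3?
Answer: 27121/18 ≈ 1506.7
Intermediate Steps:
F = 0 (F = 3 - 3 = 0)
x = -1056/1505 (x = (-24/(-21) - 152)/215 = (-24*(-1/21) - 152)*(1/215) = (8/7 - 152)*(1/215) = -1056/7*1/215 = -1056/1505 ≈ -0.70166)
f = -3168/1505 (f = 3*(-1056/1505) = -3168/1505 ≈ -2.1050)
N(S) = 36 (N(S) = (6 + 0)² = 6² = 36)
54242/N(f) = 54242/36 = 54242*(1/36) = 27121/18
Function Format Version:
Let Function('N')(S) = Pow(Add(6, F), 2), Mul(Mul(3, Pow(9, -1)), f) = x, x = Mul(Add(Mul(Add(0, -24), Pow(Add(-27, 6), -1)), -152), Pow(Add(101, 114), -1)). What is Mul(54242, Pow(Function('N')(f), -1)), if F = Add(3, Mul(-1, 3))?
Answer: Rational(27121, 18) ≈ 1506.7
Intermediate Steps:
F = 0 (F = Add(3, -3) = 0)
x = Rational(-1056, 1505) (x = Mul(Add(Mul(-24, Pow(-21, -1)), -152), Pow(215, -1)) = Mul(Add(Mul(-24, Rational(-1, 21)), -152), Rational(1, 215)) = Mul(Add(Rational(8, 7), -152), Rational(1, 215)) = Mul(Rational(-1056, 7), Rational(1, 215)) = Rational(-1056, 1505) ≈ -0.70166)
f = Rational(-3168, 1505) (f = Mul(3, Rational(-1056, 1505)) = Rational(-3168, 1505) ≈ -2.1050)
Function('N')(S) = 36 (Function('N')(S) = Pow(Add(6, 0), 2) = Pow(6, 2) = 36)
Mul(54242, Pow(Function('N')(f), -1)) = Mul(54242, Pow(36, -1)) = Mul(54242, Rational(1, 36)) = Rational(27121, 18)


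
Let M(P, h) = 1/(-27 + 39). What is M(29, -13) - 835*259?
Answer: -2595179/12 ≈ -2.1627e+5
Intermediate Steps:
M(P, h) = 1/12
M(29, -13) - 835*259 = 1/12 - 835*259 = 1/12 - 216265 = -2595179/12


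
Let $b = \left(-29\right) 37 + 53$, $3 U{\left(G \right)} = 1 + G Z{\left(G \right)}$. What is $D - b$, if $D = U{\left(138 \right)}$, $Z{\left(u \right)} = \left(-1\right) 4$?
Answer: $\frac{2509}{3} \approx 836.33$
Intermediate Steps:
$Z{\left(u \right)} = -4$
$U{\left(G \right)} = \frac{1}{3} - \frac{4 G}{3}$ ($U{\left(G \right)} = \frac{1 + G \left(-4\right)}{3} = \frac{1 - 4 G}{3} = \frac{1}{3} - \frac{4 G}{3}$)
$D = - \frac{551}{3}$ ($D = \frac{1}{3} - 184 = - \frac{551}{3} \approx -183.67$)
$b = -1020$ ($b = -1073 + 53 = -1020$)
$D - b = - \frac{551}{3} - -1020 = - \frac{551}{3} + 1020 = \frac{2509}{3}$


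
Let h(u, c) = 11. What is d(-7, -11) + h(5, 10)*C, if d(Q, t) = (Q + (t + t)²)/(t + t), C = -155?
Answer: -37987/22 ≈ -1726.7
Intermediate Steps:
d(Q, t) = (Q + 4*t²)/(2*t) (d(Q, t) = (Q + (2*t)²)/((2*t)) = (Q + 4*t²)*(1/(2*t)) = (Q + 4*t²)/(2*t))
d(-7, -11) + h(5, 10)*C = (2*(-11) + (½)*(-7)/(-11)) + 11*(-155) = (-22 + (½)*(-7)*(-1/11)) - 1705 = (-22 + 7/22) - 1705 = -477/22 - 1705 = -37987/22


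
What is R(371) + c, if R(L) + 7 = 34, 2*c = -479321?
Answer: -479267/2 ≈ -2.3963e+5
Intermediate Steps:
c = -479321/2 (c = (1/2)*(-479321) = -479321/2 ≈ -2.3966e+5)
R(L) = 27 (R(L) = -7 + 34 = 27)
R(371) + c = 27 - 479321/2 = -479267/2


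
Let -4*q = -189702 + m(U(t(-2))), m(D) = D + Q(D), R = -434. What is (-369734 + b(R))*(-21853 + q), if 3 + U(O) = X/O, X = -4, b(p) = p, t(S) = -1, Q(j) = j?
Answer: -9465936096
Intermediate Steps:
U(O) = -3 - 4/O
m(D) = 2*D (m(D) = D + D = 2*D)
q = 47425 (q = -(-189702 + 2*(-3 - 4/(-1)))/4 = -(-189702 + 2*(-3 - 4*(-1)))/4 = -(-189702 + 2*(-3 + 4))/4 = -(-189702 + 2*1)/4 = -(-189702 + 2)/4 = -¼*(-189700) = 47425)
(-369734 + b(R))*(-21853 + q) = (-369734 - 434)*(-21853 + 47425) = -370168*25572 = -9465936096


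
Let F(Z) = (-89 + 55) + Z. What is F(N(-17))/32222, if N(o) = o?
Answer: -51/32222 ≈ -0.0015828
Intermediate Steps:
F(Z) = -34 + Z
F(N(-17))/32222 = (-34 - 17)/32222 = -51*1/32222 = -51/32222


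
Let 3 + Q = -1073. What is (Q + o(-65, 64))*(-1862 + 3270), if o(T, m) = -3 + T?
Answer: -1610752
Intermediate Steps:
Q = -1076 (Q = -3 - 1073 = -1076)
(Q + o(-65, 64))*(-1862 + 3270) = (-1076 + (-3 - 65))*(-1862 + 3270) = (-1076 - 68)*1408 = -1144*1408 = -1610752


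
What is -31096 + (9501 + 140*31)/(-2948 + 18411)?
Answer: -480823607/15463 ≈ -31095.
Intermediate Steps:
-31096 + (9501 + 140*31)/(-2948 + 18411) = -31096 + (9501 + 4340)/15463 = -31096 + 13841*(1/15463) = -31096 + 13841/15463 = -480823607/15463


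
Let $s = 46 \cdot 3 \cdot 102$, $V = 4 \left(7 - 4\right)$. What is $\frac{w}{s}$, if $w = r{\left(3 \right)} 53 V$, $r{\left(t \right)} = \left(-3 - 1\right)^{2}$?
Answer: $\frac{848}{1173} \approx 0.72293$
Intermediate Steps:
$V = 12$ ($V = 4 \cdot 3 = 12$)
$s = 14076$ ($s = 138 \cdot 102 = 14076$)
$r{\left(t \right)} = 16$ ($r{\left(t \right)} = \left(-4\right)^{2} = 16$)
$w = 10176$ ($w = 16 \cdot 53 \cdot 12 = 848 \cdot 12 = 10176$)
$\frac{w}{s} = \frac{10176}{14076} = 10176 \cdot \frac{1}{14076} = \frac{848}{1173}$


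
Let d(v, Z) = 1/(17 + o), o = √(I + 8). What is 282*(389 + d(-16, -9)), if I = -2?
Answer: 31049328/283 - 282*√6/283 ≈ 1.0971e+5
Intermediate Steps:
o = √6 (o = √(-2 + 8) = √6 ≈ 2.4495)
d(v, Z) = 1/(17 + √6)
282*(389 + d(-16, -9)) = 282*(389 + (17/283 - √6/283)) = 282*(110104/283 - √6/283) = 31049328/283 - 282*√6/283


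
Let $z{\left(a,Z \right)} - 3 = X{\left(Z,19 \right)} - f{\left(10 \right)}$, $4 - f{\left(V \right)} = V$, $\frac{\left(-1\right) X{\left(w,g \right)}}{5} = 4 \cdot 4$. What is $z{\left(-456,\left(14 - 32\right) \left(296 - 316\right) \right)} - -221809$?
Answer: $221738$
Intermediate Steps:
$X{\left(w,g \right)} = -80$ ($X{\left(w,g \right)} = - 5 \cdot 4 \cdot 4 = \left(-5\right) 16 = -80$)
$f{\left(V \right)} = 4 - V$
$z{\left(a,Z \right)} = -71$ ($z{\left(a,Z \right)} = 3 - \left(84 - 10\right) = 3 - 74 = -71$)
$z{\left(-456,\left(14 - 32\right) \left(296 - 316\right) \right)} - -221809 = -71 - -221809 = -71 + 221809 = 221738$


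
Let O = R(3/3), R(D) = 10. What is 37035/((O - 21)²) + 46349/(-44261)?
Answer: 1633597906/5355581 ≈ 305.03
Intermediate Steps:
O = 10
37035/((O - 21)²) + 46349/(-44261) = 37035/((10 - 21)²) + 46349/(-44261) = 37035/((-11)²) + 46349*(-1/44261) = 37035/121 - 46349/44261 = 1633597906/5355581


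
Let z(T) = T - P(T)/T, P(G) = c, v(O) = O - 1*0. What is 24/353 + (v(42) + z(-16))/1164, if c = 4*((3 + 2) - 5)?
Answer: 18557/205446 ≈ 0.090325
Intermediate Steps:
c = 0 (c = 4*(5 - 5) = 4*0 = 0)
v(O) = O (v(O) = O + 0 = O)
P(G) = 0
z(T) = T (z(T) = T - 0/T = T - 1*0 = T + 0 = T)
24/353 + (v(42) + z(-16))/1164 = 24/353 + (42 - 16)/1164 = 24*(1/353) + 26*(1/1164) = 24/353 + 13/582 = 18557/205446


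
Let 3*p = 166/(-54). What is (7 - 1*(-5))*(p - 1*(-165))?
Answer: 53128/27 ≈ 1967.7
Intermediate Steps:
p = -83/81 (p = (166/(-54))/3 = (166*(-1/54))/3 = (⅓)*(-83/27) = -83/81 ≈ -1.0247)
(7 - 1*(-5))*(p - 1*(-165)) = (7 - 1*(-5))*(-83/81 - 1*(-165)) = (7 + 5)*(-83/81 + 165) = 12*(13282/81) = 53128/27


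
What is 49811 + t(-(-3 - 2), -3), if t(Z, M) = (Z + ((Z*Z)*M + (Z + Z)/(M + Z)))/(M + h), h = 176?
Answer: 8617238/173 ≈ 49811.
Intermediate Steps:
t(Z, M) = (Z + M*Z**2 + 2*Z/(M + Z))/(176 + M) (t(Z, M) = (Z + ((Z*Z)*M + (Z + Z)/(M + Z)))/(M + 176) = (Z + (Z**2*M + (2*Z)/(M + Z)))/(176 + M) = (Z + (M*Z**2 + 2*Z/(M + Z)))/(176 + M) = (Z + M*Z**2 + 2*Z/(M + Z))/(176 + M))
49811 + t(-(-3 - 2), -3) = 49811 + (-(-3 - 2))*(2 - 3 - (-3 - 2) - 3*(-3 - 2)**2 - (-3 - 2)*(-3)**2)/((-3)**2 + 176*(-3) + 176*(-(-3 - 2)) - (-3)*(-3 - 2)) = 49811 + (-1*(-5))*(2 - 3 - 1*(-5) - 3*(-1*(-5))**2 - 1*(-5)*9)/(9 - 528 + 176*(-1*(-5)) - (-3)*(-5)) = 49811 + 5*(2 - 3 + 5 - 3*5**2 + 5*9)/(9 - 528 + 176*5 - 3*5) = 49811 + 5*(2 - 3 + 5 - 3*25 + 45)/(9 - 528 + 880 - 15) = 49811 + 5*(2 - 3 + 5 - 75 + 45)/346 = 49811 + 5*(1/346)*(-26) = 49811 - 65/173 = 8617238/173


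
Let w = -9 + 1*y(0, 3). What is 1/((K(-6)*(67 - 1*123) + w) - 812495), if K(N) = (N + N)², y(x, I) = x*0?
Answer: -1/820568 ≈ -1.2187e-6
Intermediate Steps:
y(x, I) = 0
w = -9 (w = -9 + 1*0 = -9 + 0 = -9)
K(N) = 4*N² (K(N) = (2*N)² = 4*N²)
1/((K(-6)*(67 - 1*123) + w) - 812495) = 1/(((4*(-6)²)*(67 - 1*123) - 9) - 812495) = 1/(((4*36)*(67 - 123) - 9) - 812495) = 1/((144*(-56) - 9) - 812495) = 1/((-8064 - 9) - 812495) = 1/(-8073 - 812495) = 1/(-820568) = -1/820568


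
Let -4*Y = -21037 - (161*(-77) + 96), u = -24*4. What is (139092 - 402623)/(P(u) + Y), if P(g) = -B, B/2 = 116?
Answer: -263531/1952 ≈ -135.01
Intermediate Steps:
B = 232 (B = 2*116 = 232)
u = -96
P(g) = -232 (P(g) = -1*232 = -232)
Y = 2184 (Y = -(-21037 - (161*(-77) + 96))/4 = -(-21037 - (-12397 + 96))/4 = -(-21037 - 1*(-12301))/4 = -(-21037 + 12301)/4 = -¼*(-8736) = 2184)
(139092 - 402623)/(P(u) + Y) = (139092 - 402623)/(-232 + 2184) = -263531/1952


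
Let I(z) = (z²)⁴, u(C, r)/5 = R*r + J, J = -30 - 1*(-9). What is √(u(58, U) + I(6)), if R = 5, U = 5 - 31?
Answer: √1678861 ≈ 1295.7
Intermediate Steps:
U = -26
J = -21 (J = -30 + 9 = -21)
u(C, r) = -105 + 25*r (u(C, r) = 5*(5*r - 21) = 5*(-21 + 5*r) = -105 + 25*r)
I(z) = z⁸
√(u(58, U) + I(6)) = √((-105 + 25*(-26)) + 6⁸) = √((-105 - 650) + 1679616) = √(-755 + 1679616) = √1678861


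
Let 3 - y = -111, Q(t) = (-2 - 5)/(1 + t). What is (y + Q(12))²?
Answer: 2175625/169 ≈ 12874.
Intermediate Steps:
Q(t) = -7/(1 + t)
y = 114 (y = 3 - 1*(-111) = 3 + 111 = 114)
(y + Q(12))² = (114 - 7/(1 + 12))² = (114 - 7/13)² = (1475/13)² = 2175625/169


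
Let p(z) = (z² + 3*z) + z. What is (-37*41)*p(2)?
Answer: -18204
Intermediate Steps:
p(z) = z² + 4*z
(-37*41)*p(2) = (-37*41)*(2*(4 + 2)) = -3034*6 = -1517*12 = -18204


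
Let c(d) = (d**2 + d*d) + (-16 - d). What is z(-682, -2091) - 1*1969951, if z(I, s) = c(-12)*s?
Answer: -2563795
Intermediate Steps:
c(d) = -16 - d + 2*d**2 (c(d) = (d**2 + d**2) + (-16 - d) = 2*d**2 + (-16 - d) = -16 - d + 2*d**2)
z(I, s) = 284*s (z(I, s) = (-16 - 1*(-12) + 2*(-12)**2)*s = (-16 + 12 + 2*144)*s = (-16 + 12 + 288)*s = 284*s)
z(-682, -2091) - 1*1969951 = 284*(-2091) - 1*1969951 = -593844 - 1969951 = -2563795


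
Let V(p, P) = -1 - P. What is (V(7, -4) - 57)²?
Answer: 2916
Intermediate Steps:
(V(7, -4) - 57)² = ((-1 - 1*(-4)) - 57)² = ((-1 + 4) - 57)² = (3 - 57)² = (-54)² = 2916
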